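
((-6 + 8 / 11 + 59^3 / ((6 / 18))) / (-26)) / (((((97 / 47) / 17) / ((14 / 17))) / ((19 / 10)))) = -42365833699 / 138710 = -305427.39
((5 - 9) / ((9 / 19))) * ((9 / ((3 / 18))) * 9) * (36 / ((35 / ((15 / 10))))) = -6331.89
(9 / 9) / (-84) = -1 / 84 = -0.01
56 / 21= 8 / 3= 2.67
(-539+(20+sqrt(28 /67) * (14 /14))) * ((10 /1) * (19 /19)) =-5190+20 * sqrt(469) /67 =-5183.54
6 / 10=3 / 5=0.60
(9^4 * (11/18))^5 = 33158972714975316099/32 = 1036217897342978628.09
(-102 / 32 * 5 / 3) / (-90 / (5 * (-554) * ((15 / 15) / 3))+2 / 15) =-353175 / 15344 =-23.02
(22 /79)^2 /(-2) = -242 /6241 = -0.04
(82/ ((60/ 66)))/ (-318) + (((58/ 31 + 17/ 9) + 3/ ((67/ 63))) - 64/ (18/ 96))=-3319301081/ 9907290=-335.04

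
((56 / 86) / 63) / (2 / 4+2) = 8 / 1935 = 0.00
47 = 47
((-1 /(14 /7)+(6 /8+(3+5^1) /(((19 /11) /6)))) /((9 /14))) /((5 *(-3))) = -14917 /5130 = -2.91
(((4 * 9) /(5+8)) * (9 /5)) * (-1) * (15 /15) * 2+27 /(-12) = -3177 /260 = -12.22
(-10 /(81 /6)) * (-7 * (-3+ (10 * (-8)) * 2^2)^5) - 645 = -492198909715435 /27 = -18229589248719.81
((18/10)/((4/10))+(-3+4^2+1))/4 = 37/8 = 4.62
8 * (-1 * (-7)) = 56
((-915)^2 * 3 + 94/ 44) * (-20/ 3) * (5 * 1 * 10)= -27628448500/ 33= -837225712.12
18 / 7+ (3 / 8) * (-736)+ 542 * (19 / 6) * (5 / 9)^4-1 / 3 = -15192314 / 137781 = -110.26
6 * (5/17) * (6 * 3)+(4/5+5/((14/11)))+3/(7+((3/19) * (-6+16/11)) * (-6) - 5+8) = 6529643/177905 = 36.70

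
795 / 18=265 / 6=44.17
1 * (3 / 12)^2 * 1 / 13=1 / 208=0.00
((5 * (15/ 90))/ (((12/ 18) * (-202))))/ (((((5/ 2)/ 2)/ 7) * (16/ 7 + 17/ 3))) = -147/ 33734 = -0.00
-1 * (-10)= 10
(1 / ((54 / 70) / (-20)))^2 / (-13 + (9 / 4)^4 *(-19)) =-125440000 / 93302523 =-1.34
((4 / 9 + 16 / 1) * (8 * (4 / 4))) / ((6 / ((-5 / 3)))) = -2960 / 81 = -36.54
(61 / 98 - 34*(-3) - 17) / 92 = 8391 / 9016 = 0.93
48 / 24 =2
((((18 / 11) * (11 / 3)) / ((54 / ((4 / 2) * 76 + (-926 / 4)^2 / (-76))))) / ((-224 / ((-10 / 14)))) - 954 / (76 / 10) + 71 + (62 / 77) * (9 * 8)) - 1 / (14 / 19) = 12772303 / 6741504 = 1.89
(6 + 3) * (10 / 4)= 22.50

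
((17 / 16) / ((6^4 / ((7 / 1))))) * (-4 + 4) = 0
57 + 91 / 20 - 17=891 / 20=44.55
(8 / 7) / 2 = 4 / 7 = 0.57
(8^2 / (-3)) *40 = -2560 / 3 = -853.33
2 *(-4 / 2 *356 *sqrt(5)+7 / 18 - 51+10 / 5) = -1424 *sqrt(5) - 875 / 9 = -3281.38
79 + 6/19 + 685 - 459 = 5801/19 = 305.32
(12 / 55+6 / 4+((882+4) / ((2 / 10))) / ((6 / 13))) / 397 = 3168017 / 131010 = 24.18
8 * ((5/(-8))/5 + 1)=7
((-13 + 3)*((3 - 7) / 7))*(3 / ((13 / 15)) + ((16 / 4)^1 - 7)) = 2.64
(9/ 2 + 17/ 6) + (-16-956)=-2894/ 3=-964.67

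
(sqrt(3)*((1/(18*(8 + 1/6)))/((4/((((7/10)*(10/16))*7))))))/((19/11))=11*sqrt(3)/3648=0.01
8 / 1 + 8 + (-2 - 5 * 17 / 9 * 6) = -128 / 3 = -42.67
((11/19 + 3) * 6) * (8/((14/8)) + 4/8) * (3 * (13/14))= 282438/931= 303.37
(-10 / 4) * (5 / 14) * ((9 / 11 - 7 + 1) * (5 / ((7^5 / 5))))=35625 / 5176556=0.01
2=2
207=207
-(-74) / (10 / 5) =37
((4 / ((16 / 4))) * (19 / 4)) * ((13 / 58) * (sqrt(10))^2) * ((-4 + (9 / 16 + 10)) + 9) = 307515 / 1856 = 165.69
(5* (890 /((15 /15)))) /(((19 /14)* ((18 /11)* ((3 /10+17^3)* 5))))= 97900 /1200249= 0.08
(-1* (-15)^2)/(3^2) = -25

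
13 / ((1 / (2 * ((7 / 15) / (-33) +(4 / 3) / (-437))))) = -96694 / 216315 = -0.45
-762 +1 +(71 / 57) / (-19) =-824234 / 1083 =-761.07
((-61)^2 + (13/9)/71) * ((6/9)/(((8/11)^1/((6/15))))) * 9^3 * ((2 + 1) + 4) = 2471652414/355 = 6962401.17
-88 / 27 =-3.26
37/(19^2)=37/361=0.10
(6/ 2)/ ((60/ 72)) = 18/ 5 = 3.60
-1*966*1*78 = -75348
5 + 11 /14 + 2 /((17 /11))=1685 /238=7.08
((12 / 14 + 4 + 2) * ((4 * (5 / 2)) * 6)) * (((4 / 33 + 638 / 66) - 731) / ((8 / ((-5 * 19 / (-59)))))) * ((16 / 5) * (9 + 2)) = -124032000 / 59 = -2102237.29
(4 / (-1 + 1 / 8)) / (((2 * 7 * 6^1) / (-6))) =16 / 49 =0.33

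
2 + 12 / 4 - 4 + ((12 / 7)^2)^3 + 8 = 4044825 / 117649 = 34.38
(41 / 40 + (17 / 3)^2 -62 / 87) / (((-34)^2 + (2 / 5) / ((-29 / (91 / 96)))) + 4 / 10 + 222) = 0.02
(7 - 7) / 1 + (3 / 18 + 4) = 25 / 6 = 4.17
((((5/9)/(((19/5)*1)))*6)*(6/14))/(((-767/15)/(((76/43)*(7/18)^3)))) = -6125/8014383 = -0.00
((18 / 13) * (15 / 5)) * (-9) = -486 / 13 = -37.38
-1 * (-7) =7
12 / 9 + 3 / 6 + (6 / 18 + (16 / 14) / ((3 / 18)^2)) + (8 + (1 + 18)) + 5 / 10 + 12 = 1739 / 21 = 82.81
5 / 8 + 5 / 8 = 5 / 4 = 1.25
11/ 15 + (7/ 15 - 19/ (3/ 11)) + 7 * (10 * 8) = 7373/ 15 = 491.53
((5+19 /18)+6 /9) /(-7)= -121 /126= -0.96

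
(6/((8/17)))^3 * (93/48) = 4015.80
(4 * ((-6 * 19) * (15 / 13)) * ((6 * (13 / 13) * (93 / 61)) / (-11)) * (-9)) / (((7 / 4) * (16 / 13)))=-8587620 / 4697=-1828.32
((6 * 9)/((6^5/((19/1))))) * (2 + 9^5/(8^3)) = 1141387/73728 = 15.48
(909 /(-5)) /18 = -101 /10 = -10.10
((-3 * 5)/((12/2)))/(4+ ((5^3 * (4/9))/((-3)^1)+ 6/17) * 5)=2295/79708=0.03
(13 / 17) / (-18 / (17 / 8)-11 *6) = -13 / 1266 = -0.01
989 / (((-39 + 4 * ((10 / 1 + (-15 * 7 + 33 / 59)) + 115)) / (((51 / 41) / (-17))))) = -175053 / 104591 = -1.67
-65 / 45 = -13 / 9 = -1.44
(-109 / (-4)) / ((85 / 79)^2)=680269 / 28900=23.54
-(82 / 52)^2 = -1681 / 676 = -2.49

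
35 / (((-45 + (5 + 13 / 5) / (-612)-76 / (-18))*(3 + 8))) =-17850 / 228833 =-0.08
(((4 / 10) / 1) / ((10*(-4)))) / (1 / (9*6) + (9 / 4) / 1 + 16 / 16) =-27 / 8825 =-0.00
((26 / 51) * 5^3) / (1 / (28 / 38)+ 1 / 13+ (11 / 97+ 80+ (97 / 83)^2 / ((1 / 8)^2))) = 15810392780 / 41918915877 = 0.38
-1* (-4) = 4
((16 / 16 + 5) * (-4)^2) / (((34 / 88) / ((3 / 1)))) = 12672 / 17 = 745.41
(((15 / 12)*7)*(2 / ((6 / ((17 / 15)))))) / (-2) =-119 / 72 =-1.65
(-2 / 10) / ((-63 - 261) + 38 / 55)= 11 / 17782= 0.00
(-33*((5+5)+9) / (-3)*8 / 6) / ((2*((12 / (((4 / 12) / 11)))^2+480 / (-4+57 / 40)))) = 21527 / 24199272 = 0.00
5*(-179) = -895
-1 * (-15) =15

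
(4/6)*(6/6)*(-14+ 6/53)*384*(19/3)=-3579904/159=-22515.12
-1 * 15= -15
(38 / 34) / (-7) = -19 / 119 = -0.16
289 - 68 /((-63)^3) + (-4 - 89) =49009280 /250047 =196.00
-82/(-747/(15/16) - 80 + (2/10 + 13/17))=3485/37223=0.09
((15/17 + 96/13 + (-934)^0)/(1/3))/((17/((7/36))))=3584/11271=0.32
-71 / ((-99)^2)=-0.01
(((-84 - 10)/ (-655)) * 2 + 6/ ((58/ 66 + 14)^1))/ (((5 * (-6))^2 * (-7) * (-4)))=15857/ 578889000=0.00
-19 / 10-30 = -319 / 10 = -31.90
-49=-49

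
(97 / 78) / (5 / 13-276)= -97 / 21498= -0.00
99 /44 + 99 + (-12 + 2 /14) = 2503 /28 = 89.39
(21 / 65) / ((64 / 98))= 1029 / 2080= 0.49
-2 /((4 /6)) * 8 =-24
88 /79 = 1.11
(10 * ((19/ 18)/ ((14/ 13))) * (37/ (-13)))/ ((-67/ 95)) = 333925/ 8442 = 39.56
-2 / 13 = -0.15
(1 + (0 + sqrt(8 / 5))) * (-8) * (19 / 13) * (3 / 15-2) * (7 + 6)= 1368 / 5 + 2736 * sqrt(10) / 25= 619.68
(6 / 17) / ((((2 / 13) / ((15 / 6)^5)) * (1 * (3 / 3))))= 121875 / 544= 224.03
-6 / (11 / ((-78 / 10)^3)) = 355914 / 1375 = 258.85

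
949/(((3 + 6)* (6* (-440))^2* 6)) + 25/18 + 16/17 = 2.33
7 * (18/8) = 63/4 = 15.75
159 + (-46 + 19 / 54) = 6121 / 54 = 113.35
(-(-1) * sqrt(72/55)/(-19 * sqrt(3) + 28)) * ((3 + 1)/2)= -228 * sqrt(330)/16445 -336 * sqrt(110)/16445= -0.47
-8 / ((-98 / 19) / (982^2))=73288624 / 49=1495686.20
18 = 18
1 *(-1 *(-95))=95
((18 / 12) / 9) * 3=0.50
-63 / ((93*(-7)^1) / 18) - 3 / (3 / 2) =-8 / 31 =-0.26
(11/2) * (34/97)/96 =187/9312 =0.02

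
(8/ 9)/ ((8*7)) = 1/ 63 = 0.02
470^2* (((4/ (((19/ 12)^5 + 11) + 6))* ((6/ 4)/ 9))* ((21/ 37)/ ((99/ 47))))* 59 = 237103159910400/ 2729440901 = 86868.76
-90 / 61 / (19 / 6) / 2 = -270 / 1159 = -0.23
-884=-884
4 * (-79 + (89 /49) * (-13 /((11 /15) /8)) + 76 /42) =-2165348 /1617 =-1339.11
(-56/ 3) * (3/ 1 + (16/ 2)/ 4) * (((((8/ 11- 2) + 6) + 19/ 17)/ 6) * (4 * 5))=-3060400/ 1683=-1818.42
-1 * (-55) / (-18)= -55 / 18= -3.06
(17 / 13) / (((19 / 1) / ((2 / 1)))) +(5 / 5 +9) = 2504 / 247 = 10.14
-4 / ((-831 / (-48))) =-64 / 277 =-0.23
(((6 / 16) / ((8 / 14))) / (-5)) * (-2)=21 / 80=0.26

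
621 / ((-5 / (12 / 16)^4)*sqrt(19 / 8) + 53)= 21.68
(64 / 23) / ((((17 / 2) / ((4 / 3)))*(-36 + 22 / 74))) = -18944 / 1549533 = -0.01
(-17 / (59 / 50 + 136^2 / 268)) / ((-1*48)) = 28475 / 5643672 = 0.01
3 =3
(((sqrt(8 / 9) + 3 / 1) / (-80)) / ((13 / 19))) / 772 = -57 / 802880-19 * sqrt(2) / 1204320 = -0.00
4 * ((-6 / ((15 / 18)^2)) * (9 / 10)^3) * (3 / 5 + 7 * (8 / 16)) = -1614006 / 15625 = -103.30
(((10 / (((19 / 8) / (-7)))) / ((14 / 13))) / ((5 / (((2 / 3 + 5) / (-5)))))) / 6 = 884 / 855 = 1.03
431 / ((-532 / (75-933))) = 184899 / 266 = 695.11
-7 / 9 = -0.78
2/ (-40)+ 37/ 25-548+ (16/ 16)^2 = -54557/ 100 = -545.57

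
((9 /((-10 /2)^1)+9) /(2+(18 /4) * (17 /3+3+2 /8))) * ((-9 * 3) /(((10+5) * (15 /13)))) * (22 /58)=-0.10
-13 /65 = -1 /5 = -0.20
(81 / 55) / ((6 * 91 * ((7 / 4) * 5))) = 0.00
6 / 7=0.86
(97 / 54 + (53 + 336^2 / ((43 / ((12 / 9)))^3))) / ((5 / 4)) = 499423802 / 10733445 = 46.53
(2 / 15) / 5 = 2 / 75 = 0.03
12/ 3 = 4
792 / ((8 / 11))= 1089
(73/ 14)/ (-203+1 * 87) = -73/ 1624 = -0.04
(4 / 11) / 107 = 4 / 1177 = 0.00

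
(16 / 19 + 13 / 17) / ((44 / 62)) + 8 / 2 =44513 / 7106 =6.26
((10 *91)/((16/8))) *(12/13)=420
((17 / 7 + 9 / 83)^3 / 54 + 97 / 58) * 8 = 2426076763100 / 153564262803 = 15.80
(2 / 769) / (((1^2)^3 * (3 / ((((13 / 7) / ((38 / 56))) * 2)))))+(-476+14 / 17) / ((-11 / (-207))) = -73295136722 / 8196771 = -8941.95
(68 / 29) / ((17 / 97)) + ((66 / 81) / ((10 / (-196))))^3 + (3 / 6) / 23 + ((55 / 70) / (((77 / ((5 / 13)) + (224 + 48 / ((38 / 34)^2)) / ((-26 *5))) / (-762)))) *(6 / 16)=-69421408471392146341 / 17094581121051000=-4061.02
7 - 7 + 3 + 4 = 7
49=49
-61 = -61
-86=-86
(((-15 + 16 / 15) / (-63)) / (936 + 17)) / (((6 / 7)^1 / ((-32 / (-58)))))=1672 / 11192985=0.00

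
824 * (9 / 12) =618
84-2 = 82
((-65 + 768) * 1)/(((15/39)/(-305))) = -557479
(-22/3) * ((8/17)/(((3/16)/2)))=-5632/153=-36.81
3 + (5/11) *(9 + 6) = 108/11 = 9.82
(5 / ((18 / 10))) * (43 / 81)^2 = 46225 / 59049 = 0.78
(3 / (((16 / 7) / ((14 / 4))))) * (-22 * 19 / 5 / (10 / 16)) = -30723 / 50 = -614.46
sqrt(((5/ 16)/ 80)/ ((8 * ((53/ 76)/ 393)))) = sqrt(791502)/ 1696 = 0.52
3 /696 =1 /232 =0.00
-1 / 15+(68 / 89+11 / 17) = 30512 / 22695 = 1.34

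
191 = 191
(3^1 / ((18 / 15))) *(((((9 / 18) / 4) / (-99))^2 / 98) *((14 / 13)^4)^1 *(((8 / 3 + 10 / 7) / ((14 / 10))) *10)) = 5375 / 3359116332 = 0.00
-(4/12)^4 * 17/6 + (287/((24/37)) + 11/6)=863635/1944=444.26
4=4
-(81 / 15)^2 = -729 / 25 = -29.16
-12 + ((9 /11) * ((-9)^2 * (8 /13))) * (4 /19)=-9276 /2717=-3.41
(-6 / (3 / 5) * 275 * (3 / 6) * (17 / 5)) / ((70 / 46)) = -3072.14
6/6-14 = -13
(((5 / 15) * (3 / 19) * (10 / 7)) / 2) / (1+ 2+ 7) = 1 / 266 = 0.00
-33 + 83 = 50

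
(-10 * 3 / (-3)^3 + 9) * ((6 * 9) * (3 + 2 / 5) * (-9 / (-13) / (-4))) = -3213 / 10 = -321.30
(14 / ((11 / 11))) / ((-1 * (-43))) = 0.33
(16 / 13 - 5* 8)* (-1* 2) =1008 / 13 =77.54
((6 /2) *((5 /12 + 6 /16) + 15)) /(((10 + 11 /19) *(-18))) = -7201 /28944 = -0.25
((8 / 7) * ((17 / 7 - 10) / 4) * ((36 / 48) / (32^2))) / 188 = -159 / 18866176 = -0.00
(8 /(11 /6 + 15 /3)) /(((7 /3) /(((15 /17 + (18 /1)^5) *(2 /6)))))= 220269744 /697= 316025.46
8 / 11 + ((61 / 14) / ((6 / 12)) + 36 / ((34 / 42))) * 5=349047 / 1309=266.65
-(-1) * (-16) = -16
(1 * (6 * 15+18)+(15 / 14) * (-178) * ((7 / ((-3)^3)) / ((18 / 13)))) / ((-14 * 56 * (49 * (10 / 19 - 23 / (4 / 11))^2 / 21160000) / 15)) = -444594928900000 / 1473147483003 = -301.80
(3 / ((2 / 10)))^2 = 225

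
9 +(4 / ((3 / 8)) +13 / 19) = 20.35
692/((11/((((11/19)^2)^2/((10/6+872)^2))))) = 0.00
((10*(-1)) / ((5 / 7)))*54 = -756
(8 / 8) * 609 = 609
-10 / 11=-0.91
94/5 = 18.80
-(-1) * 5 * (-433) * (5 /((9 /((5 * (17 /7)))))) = -920125 /63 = -14605.16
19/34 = 0.56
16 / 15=1.07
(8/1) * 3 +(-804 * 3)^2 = 5817768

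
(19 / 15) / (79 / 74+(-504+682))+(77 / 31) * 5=76568111 / 6161715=12.43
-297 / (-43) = 297 / 43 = 6.91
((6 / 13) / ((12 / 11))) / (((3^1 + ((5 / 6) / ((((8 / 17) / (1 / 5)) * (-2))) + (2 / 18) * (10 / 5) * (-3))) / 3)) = 176 / 299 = 0.59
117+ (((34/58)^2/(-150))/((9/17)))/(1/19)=132742603/1135350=116.92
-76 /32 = -19 /8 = -2.38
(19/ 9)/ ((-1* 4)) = -19/ 36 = -0.53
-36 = -36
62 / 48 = 31 / 24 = 1.29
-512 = -512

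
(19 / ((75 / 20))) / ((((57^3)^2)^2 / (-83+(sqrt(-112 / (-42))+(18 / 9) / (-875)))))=-96836 / 270846186096186765658125+8 *sqrt(6) / 2785846485560778161055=-0.00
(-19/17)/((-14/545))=10355/238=43.51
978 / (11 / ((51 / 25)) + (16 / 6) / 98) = 2444022 / 13543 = 180.46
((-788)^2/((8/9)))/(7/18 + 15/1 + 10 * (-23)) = -12574116/3863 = -3255.01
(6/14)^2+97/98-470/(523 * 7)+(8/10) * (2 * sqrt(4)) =1087889/256270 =4.25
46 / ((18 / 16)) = 368 / 9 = 40.89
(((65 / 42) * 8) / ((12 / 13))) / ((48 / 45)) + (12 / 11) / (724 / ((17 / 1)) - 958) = 361587703 / 28758576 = 12.57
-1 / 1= -1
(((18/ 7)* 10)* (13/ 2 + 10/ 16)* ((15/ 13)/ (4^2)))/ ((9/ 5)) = 21375/ 2912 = 7.34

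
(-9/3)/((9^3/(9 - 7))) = -2/243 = -0.01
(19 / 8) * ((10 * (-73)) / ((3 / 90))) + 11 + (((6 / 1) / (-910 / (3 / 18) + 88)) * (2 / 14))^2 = -18383320880797 / 353515204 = -52001.50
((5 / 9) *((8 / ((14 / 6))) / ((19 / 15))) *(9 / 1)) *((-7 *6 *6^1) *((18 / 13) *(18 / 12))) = -1749600 / 247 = -7083.40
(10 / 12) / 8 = 5 / 48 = 0.10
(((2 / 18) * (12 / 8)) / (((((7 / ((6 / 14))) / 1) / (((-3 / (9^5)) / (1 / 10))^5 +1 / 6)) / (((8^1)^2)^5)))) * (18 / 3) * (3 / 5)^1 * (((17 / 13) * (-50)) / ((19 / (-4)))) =18921710505744056407354601635840 / 209099688230320118448399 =90491337.72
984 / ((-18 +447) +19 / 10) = 9840 / 4309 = 2.28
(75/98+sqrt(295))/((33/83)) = 2075/1078+83 * sqrt(295)/33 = 45.12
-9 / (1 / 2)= -18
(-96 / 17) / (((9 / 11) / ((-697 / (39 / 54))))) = 86592 / 13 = 6660.92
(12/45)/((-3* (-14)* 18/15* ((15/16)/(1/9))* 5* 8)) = 0.00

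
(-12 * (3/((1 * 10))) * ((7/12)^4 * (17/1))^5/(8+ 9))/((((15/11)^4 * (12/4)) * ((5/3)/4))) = -97572453677076795187962961/67390312367240773632000000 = -1.45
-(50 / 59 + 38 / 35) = -3992 / 2065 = -1.93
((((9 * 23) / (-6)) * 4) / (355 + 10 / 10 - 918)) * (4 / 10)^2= 276 / 7025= 0.04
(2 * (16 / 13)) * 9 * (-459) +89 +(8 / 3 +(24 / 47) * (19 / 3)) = -18465119 / 1833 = -10073.71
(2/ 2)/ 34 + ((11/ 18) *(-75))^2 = 1285643/ 612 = 2100.72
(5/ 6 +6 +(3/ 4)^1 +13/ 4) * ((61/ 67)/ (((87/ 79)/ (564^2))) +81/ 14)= 154997099725/ 54404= 2849001.91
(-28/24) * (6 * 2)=-14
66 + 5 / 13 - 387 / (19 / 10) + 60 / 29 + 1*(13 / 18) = -17342707 / 128934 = -134.51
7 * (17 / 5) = 23.80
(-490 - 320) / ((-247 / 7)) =5670 / 247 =22.96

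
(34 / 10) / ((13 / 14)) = 238 / 65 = 3.66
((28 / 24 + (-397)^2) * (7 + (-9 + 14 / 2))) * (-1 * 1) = -4728305 / 6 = -788050.83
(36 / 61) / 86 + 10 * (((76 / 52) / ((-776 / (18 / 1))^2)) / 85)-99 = -4319452510011 / 43633898776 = -98.99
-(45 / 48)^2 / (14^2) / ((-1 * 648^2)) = 25 / 2341011456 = 0.00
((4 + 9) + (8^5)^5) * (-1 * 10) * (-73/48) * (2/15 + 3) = 1800271044747305858688506.00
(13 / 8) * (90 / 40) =117 / 32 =3.66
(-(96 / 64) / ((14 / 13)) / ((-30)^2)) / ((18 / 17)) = -221 / 151200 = -0.00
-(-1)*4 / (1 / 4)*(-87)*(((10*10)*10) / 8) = -174000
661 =661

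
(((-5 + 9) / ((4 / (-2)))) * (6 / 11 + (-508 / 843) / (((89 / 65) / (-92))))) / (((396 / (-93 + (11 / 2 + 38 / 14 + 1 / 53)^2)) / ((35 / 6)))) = 1175381825698855 / 38557288228536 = 30.48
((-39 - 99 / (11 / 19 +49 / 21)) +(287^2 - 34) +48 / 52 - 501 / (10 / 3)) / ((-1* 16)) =-221498817 / 43160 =-5132.04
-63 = -63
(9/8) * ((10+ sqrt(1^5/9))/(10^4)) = 93/80000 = 0.00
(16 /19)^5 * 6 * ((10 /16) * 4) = 15728640 /2476099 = 6.35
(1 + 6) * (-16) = -112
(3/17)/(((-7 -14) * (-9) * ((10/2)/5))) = 1/1071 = 0.00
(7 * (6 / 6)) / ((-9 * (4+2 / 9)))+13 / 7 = 445 / 266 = 1.67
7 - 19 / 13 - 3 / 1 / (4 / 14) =-4.96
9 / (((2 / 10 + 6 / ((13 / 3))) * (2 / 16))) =4680 / 103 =45.44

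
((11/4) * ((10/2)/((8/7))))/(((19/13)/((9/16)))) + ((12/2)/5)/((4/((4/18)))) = 685403/145920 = 4.70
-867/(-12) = 289/4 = 72.25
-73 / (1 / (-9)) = 657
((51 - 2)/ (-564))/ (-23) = 49/ 12972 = 0.00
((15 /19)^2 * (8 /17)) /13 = 1800 /79781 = 0.02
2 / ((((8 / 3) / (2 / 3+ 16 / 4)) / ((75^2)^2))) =221484375 / 2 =110742187.50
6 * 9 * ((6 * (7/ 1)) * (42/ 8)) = 11907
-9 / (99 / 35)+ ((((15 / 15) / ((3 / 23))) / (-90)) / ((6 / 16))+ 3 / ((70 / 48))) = -42157 / 31185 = -1.35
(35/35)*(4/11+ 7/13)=129/143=0.90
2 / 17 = 0.12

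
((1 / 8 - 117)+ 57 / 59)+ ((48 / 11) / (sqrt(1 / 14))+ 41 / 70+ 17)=-1624299 / 16520+ 48* sqrt(14) / 11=-82.00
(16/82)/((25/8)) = 64/1025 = 0.06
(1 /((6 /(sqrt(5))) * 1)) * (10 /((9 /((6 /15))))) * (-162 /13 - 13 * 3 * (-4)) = 1244 * sqrt(5) /117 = 23.77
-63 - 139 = -202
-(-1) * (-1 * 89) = -89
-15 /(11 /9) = -135 /11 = -12.27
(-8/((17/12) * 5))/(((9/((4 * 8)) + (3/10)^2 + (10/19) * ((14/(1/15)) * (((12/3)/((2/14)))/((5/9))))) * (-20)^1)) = 4864/479839977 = 0.00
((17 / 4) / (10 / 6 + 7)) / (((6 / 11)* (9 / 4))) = 187 / 468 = 0.40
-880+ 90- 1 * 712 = -1502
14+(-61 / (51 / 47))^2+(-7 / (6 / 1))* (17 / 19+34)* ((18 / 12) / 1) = 615392587 / 197676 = 3113.14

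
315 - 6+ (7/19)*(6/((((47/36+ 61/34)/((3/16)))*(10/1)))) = 31822197/102980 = 309.01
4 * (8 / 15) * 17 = 544 / 15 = 36.27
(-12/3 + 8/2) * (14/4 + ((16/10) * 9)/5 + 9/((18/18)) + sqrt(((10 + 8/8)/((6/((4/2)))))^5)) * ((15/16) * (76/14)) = 0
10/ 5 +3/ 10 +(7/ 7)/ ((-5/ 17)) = -11/ 10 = -1.10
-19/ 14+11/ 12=-37/ 84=-0.44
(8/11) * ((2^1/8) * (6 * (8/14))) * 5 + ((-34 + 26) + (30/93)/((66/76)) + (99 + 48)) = 142.49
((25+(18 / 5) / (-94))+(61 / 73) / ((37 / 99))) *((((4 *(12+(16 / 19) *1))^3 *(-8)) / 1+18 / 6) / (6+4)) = -128398609448596961 / 43536473650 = -2949219.33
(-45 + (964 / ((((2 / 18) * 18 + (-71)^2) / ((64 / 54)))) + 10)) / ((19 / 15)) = -27.45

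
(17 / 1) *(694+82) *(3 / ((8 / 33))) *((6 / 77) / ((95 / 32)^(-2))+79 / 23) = 55464096861 / 82432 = 672846.67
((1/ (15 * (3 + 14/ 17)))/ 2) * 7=119/ 1950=0.06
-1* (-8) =8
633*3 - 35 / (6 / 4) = 5627 / 3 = 1875.67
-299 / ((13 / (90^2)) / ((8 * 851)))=-1268330400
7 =7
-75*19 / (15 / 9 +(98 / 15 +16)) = -7125 / 121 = -58.88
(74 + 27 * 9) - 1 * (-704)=1021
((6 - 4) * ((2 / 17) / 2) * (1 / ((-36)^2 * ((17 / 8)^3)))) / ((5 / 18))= 128 / 3758445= 0.00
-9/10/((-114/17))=51/380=0.13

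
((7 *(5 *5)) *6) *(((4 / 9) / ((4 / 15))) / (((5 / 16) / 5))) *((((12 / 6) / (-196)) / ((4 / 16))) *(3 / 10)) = -2400 / 7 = -342.86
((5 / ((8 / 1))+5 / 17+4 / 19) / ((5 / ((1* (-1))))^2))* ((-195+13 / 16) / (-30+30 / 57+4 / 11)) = 2558017 / 8486400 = 0.30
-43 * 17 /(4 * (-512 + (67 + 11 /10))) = 3655 /8878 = 0.41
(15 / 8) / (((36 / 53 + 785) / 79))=62805 / 333128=0.19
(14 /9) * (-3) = -14 /3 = -4.67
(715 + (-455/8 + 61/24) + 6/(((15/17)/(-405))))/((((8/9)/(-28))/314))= 20705160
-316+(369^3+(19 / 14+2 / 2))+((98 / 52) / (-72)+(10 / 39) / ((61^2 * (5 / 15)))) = 2449852524458537 / 48759984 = 50243095.33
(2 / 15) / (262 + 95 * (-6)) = -1 / 2310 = -0.00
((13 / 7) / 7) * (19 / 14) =247 / 686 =0.36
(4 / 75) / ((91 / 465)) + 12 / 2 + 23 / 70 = 6007 / 910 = 6.60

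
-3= -3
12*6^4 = 15552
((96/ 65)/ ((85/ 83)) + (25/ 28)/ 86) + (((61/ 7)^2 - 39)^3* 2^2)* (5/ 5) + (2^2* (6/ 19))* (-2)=856520434744767777/ 4248470098600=201606.79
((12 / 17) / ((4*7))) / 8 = 3 / 952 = 0.00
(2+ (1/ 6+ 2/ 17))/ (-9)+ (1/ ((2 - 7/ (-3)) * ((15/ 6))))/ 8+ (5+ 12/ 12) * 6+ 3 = 4625347/ 119340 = 38.76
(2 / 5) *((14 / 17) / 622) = 0.00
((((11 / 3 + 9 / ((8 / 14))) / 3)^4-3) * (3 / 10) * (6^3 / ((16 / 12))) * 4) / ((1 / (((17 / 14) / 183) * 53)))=2650973262373 / 22135680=119760.19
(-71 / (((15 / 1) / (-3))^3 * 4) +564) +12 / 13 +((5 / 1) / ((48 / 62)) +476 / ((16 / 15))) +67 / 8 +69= 10677697 / 9750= 1095.15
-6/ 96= -1/ 16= -0.06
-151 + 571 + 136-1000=-444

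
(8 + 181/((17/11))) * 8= 17016/17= 1000.94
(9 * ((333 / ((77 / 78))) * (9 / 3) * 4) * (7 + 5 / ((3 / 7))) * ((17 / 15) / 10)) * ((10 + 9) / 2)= 201350448 / 275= 732183.45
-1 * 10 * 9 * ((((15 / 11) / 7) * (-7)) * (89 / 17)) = 120150 / 187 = 642.51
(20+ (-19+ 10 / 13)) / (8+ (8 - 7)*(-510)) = -0.00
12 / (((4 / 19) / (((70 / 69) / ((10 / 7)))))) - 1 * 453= -9488 / 23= -412.52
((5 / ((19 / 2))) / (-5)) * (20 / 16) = -5 / 38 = -0.13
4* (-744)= -2976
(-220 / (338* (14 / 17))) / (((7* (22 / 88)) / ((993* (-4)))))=14855280 / 8281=1793.90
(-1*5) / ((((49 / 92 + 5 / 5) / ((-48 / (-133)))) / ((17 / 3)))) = -125120 / 18753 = -6.67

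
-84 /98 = -6 /7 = -0.86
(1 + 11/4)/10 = 0.38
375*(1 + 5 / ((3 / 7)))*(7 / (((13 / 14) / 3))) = 1396500 / 13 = 107423.08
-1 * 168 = -168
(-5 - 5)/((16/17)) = -85/8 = -10.62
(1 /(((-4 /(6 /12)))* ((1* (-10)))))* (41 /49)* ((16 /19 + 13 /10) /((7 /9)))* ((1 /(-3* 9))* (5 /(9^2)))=-16687 /253380960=-0.00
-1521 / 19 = -80.05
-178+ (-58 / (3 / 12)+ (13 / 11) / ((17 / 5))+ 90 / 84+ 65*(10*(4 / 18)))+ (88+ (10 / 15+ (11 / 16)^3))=-8451613697 / 48254976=-175.14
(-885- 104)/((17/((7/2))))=-6923/34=-203.62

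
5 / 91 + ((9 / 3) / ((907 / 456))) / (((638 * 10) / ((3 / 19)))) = 7238239 / 131646515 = 0.05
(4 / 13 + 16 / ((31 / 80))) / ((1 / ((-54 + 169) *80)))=154228800 / 403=382701.74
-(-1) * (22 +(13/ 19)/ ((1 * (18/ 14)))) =3853/ 171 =22.53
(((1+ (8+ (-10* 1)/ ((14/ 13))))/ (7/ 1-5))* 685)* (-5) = 3425/ 7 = 489.29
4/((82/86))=172/41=4.20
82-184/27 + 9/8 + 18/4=80.81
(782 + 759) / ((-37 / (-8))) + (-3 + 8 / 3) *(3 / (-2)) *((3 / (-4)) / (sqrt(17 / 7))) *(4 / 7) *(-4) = 6 *sqrt(119) / 119 + 12328 / 37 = 333.74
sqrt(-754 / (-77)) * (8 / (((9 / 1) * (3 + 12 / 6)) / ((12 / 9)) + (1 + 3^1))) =32 * sqrt(58058) / 11627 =0.66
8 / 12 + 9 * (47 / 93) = 5.22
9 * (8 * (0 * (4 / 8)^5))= 0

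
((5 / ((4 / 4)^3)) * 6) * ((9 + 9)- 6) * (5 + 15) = 7200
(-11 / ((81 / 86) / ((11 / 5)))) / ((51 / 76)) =-790856 / 20655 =-38.29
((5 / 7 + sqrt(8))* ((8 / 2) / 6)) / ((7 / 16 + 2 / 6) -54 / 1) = -64* sqrt(2) / 2555 -32 / 3577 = -0.04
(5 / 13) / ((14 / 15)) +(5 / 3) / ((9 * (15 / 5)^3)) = 55585 / 132678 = 0.42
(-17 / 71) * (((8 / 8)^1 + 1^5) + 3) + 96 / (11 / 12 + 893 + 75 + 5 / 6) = -100817 / 91803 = -1.10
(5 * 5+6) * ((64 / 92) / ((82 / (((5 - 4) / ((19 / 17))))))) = 4216 / 17917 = 0.24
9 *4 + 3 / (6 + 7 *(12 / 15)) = 2103 / 58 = 36.26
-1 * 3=-3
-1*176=-176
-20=-20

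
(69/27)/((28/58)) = 667/126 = 5.29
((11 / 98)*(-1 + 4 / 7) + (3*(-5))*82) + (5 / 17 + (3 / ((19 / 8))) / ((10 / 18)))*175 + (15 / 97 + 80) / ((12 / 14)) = -22154054107 / 32239599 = -687.17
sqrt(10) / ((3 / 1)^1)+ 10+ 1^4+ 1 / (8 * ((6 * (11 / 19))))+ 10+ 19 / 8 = sqrt(10) / 3+ 12361 / 528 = 24.47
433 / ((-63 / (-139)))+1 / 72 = 160501 / 168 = 955.36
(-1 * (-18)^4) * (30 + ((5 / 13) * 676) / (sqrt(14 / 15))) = -13646880 * sqrt(210) / 7- 3149280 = -31401005.64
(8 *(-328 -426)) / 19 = -6032 / 19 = -317.47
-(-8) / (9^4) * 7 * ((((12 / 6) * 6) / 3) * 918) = 7616 / 243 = 31.34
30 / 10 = 3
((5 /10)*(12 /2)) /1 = 3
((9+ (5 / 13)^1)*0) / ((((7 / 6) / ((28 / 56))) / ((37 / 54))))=0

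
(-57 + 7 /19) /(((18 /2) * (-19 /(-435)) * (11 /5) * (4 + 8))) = -195025 /35739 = -5.46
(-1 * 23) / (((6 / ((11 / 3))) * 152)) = -253 / 2736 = -0.09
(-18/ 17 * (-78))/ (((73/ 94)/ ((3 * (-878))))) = -347624784/ 1241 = -280116.67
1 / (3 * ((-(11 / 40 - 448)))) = 0.00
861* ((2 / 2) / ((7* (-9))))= -41 / 3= -13.67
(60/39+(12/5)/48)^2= 170569/67600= 2.52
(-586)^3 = -201230056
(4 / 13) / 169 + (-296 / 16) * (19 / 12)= -1544395 / 52728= -29.29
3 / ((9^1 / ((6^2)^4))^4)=3639076867831001776128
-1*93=-93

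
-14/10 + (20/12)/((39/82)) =2.10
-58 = -58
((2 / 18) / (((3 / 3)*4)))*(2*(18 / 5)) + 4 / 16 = 9 / 20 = 0.45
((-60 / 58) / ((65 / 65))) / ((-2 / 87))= 45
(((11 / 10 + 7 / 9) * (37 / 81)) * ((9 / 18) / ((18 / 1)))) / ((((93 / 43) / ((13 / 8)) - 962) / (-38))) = 66413113 / 70466977080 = 0.00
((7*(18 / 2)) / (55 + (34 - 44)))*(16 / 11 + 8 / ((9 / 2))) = 448 / 99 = 4.53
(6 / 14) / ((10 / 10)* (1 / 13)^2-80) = -507 / 94633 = -0.01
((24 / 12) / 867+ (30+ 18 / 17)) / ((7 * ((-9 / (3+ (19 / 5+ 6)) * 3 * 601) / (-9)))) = 344704 / 10942407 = 0.03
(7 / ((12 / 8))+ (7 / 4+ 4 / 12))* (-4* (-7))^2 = 5292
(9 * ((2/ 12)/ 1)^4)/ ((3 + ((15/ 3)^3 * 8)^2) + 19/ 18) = 1/ 144000584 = 0.00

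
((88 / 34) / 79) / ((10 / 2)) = 44 / 6715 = 0.01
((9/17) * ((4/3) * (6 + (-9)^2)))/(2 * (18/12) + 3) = 174/17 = 10.24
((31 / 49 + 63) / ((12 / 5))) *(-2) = -7795 / 147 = -53.03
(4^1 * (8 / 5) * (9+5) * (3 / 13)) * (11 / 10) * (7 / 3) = 17248 / 325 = 53.07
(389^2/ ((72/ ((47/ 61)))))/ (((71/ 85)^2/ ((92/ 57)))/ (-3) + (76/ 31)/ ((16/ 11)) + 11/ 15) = 36637382773975/ 51465755388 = 711.88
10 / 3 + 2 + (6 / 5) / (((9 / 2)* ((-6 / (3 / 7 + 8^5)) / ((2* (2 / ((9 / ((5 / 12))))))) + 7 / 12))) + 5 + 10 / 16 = 2195936327 / 192351768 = 11.42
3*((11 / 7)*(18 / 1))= 594 / 7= 84.86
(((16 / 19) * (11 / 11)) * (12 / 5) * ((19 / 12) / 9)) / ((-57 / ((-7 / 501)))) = 0.00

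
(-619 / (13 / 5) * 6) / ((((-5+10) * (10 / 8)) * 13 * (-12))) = 1238 / 845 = 1.47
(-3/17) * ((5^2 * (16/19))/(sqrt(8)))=-300 * sqrt(2)/323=-1.31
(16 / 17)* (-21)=-336 / 17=-19.76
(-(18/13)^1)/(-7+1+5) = 18/13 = 1.38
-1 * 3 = -3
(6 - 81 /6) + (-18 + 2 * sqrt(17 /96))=-51 /2 + sqrt(102) /12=-24.66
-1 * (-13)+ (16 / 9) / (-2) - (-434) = 446.11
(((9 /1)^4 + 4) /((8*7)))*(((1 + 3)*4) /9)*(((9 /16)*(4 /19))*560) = 262600 /19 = 13821.05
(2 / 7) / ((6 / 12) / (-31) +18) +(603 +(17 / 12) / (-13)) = 734087399 / 1217580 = 602.91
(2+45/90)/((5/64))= 32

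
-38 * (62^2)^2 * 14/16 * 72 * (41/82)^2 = -8843637096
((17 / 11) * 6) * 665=67830 / 11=6166.36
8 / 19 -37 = -695 / 19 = -36.58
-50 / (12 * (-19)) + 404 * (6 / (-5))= -276211 / 570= -484.58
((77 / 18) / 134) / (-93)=-77 / 224316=-0.00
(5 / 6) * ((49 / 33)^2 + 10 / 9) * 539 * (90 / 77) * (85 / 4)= 53713625 / 1452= 36992.85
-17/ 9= -1.89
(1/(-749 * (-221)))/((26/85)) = 5/253162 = 0.00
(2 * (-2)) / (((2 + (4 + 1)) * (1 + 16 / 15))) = -60 / 217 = -0.28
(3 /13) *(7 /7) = 3 /13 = 0.23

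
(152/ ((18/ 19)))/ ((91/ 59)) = 85196/ 819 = 104.02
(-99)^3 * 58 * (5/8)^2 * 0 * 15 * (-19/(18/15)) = 0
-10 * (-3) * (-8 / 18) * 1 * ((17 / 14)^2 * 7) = -2890 / 21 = -137.62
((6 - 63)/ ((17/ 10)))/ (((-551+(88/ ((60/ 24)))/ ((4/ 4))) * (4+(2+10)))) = 0.00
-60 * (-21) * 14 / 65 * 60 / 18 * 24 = 282240 / 13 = 21710.77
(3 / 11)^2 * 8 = 72 / 121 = 0.60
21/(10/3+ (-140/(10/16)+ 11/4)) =-252/2615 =-0.10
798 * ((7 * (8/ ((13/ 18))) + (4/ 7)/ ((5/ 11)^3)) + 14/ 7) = 111031668/ 1625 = 68327.18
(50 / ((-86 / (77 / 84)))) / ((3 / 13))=-3575 / 1548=-2.31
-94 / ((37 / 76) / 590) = -4214960 / 37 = -113917.84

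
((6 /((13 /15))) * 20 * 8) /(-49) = -14400 /637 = -22.61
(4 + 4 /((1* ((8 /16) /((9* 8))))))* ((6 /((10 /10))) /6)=580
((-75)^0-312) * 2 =-622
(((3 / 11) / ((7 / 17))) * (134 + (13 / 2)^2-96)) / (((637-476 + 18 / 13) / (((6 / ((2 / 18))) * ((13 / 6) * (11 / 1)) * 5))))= 124501455 / 59108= 2106.34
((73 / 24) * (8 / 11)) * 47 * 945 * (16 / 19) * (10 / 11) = 172922400 / 2299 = 75216.35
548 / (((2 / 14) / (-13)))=-49868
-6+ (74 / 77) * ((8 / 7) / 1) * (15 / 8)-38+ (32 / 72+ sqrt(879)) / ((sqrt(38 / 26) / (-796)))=-796 * sqrt(217113) / 19-3184 * sqrt(247) / 171-22606 / 539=-19855.59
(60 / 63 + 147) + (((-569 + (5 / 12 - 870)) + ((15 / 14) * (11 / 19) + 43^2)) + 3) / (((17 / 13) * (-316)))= 1259910665 / 8573712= 146.95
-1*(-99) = 99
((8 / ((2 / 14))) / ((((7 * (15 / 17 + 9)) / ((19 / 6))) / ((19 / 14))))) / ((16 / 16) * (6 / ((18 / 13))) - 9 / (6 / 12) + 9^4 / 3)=6137 / 3833760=0.00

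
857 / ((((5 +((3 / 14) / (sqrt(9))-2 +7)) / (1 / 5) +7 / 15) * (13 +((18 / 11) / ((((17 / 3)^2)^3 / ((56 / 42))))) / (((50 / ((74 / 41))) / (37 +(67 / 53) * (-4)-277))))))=1.30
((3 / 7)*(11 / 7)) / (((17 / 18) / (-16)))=-9504 / 833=-11.41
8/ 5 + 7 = 43/ 5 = 8.60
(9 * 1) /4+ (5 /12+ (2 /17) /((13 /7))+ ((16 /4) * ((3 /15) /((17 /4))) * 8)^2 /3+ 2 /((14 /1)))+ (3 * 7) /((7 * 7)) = 2667598 /657475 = 4.06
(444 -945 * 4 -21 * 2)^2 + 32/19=216806828/19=11410885.68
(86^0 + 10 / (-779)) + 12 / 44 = 10796 / 8569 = 1.26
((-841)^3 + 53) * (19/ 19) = -594823268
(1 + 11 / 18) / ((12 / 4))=29 / 54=0.54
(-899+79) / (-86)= 9.53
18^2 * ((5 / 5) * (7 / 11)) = 2268 / 11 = 206.18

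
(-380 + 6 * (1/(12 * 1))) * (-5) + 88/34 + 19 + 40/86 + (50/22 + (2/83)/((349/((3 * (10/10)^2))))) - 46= 873848599337/465847294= 1875.83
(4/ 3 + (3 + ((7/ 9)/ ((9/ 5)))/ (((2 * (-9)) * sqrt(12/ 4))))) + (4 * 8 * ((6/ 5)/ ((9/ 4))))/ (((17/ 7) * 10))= 6421/ 1275 - 35 * sqrt(3)/ 4374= 5.02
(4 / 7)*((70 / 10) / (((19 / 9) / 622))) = 22392 / 19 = 1178.53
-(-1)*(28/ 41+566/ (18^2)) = 2.43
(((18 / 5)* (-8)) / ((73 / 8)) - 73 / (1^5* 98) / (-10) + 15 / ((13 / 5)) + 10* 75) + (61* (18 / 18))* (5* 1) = 983670581 / 930020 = 1057.69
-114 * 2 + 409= 181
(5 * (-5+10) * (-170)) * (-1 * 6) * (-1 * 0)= 0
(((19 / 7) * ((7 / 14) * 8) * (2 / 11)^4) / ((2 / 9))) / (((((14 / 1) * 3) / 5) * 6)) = 760 / 717409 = 0.00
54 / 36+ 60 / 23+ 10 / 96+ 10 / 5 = 6859 / 1104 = 6.21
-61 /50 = -1.22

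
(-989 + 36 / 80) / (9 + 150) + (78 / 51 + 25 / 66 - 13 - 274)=-57743289 / 198220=-291.31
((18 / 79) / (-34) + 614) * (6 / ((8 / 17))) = 2473779 / 316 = 7828.41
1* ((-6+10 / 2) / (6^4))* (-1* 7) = 7 / 1296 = 0.01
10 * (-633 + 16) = -6170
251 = 251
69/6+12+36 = 119/2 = 59.50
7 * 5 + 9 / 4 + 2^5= 277 / 4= 69.25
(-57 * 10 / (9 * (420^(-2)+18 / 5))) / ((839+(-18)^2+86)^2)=-0.00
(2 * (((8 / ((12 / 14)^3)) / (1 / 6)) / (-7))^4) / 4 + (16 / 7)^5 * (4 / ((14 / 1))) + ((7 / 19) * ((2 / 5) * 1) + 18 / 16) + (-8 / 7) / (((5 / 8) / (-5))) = 4140163428480983 / 586640267640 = 7057.41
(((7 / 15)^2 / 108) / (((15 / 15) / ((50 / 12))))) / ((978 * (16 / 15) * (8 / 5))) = 1225 / 243357696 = 0.00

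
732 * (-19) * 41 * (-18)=10264104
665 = 665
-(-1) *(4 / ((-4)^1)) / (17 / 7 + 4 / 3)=-21 / 79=-0.27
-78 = -78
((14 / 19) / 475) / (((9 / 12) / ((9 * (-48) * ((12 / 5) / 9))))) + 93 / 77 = 3368721 / 3474625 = 0.97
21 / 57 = 7 / 19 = 0.37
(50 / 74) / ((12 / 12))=25 / 37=0.68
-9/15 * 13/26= -3/10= -0.30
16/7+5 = 51/7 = 7.29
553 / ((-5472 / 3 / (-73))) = 40369 / 1824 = 22.13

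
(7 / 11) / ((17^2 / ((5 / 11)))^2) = 175 / 111166451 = 0.00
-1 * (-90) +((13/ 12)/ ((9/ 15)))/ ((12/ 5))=39205/ 432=90.75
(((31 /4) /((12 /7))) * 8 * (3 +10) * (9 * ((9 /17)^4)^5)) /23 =102890322779998788442863 /186954644705788336030473646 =0.00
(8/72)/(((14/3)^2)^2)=9/38416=0.00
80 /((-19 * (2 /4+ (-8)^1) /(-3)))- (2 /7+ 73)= -9971 /133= -74.97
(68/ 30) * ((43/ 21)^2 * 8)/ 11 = 502928/ 72765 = 6.91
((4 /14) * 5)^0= 1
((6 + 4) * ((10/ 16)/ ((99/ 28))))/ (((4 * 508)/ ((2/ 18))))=175/ 1810512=0.00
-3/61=-0.05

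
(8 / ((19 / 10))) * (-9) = -720 / 19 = -37.89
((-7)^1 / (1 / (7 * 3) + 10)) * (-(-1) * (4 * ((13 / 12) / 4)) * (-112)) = 84.53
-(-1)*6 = 6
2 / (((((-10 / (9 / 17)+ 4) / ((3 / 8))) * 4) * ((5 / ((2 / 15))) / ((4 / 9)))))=-1 / 6700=-0.00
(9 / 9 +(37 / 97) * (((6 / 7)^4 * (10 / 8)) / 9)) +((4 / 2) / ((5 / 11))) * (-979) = -5014937801 / 1164485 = -4306.57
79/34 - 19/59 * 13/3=5585/6018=0.93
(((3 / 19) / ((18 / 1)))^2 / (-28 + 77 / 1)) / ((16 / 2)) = 1 / 5094432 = 0.00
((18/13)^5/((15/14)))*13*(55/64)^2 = 83357505/1827904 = 45.60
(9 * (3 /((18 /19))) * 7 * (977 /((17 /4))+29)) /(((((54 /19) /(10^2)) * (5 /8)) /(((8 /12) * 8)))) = 263616640 /17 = 15506861.18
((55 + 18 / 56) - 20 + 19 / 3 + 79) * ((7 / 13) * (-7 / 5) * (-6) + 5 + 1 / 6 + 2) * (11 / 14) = 101652023 / 91728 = 1108.19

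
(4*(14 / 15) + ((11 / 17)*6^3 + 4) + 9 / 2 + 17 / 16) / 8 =624487 / 32640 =19.13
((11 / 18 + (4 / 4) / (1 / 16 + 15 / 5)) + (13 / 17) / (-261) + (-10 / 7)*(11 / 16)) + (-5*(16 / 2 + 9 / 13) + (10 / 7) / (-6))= -43.75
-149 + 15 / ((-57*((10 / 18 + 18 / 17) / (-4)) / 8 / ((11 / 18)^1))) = -684297 / 4693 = -145.81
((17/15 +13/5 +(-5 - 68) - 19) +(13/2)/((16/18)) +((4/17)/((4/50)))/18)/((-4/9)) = 988879/5440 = 181.78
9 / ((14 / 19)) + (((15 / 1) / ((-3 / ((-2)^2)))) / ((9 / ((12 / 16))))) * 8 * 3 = -389 / 14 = -27.79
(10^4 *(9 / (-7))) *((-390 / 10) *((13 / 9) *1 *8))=40560000 / 7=5794285.71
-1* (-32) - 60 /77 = 2404 /77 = 31.22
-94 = -94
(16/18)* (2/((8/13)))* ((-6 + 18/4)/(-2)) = 13/6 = 2.17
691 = 691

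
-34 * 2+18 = -50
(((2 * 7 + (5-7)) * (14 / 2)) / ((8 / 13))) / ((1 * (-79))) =-273 / 158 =-1.73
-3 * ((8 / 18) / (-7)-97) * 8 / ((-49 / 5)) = -244600 / 1029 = -237.71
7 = 7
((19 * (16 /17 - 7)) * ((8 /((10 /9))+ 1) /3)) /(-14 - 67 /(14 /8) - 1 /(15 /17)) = 561659 /95353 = 5.89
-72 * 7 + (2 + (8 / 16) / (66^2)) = -4373423 / 8712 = -502.00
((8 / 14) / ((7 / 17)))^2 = 4624 / 2401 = 1.93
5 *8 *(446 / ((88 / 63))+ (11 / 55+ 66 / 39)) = 1837194 / 143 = 12847.51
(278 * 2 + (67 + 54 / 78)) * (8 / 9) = 64864 / 117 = 554.39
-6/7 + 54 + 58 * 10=4432/7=633.14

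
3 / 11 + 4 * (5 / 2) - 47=-404 / 11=-36.73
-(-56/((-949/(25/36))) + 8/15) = -24526/42705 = -0.57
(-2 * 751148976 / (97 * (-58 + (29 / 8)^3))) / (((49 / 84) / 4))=12306824822784 / 1201151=10245859.87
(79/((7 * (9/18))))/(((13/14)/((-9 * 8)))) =-22752/13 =-1750.15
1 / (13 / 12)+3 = 3.92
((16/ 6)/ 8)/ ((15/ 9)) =1/ 5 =0.20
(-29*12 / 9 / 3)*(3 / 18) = -58 / 27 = -2.15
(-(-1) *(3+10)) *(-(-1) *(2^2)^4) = 3328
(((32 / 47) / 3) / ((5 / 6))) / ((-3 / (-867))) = 18496 / 235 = 78.71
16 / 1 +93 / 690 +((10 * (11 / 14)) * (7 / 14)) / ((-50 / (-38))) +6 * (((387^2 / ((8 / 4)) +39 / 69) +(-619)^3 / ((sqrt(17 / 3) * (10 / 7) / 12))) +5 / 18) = 1085134796 / 2415-59768518068 * sqrt(51) / 85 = -5021110598.97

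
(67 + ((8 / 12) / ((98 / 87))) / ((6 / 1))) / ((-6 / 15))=-98635 / 588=-167.75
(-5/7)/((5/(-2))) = 2/7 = 0.29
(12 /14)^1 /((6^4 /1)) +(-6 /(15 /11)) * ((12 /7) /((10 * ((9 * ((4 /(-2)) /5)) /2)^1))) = 3173 /7560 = 0.42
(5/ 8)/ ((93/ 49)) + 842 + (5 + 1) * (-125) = 68693/ 744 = 92.33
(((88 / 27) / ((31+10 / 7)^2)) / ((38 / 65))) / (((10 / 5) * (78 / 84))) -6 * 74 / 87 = -3910099456 / 766596933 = -5.10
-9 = -9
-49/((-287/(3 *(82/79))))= 42/79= 0.53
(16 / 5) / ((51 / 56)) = 896 / 255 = 3.51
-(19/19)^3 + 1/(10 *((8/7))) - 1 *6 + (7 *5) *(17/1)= 47047/80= 588.09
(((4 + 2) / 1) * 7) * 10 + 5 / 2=422.50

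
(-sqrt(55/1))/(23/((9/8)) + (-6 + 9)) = -9 * sqrt(55)/211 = -0.32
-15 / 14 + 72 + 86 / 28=74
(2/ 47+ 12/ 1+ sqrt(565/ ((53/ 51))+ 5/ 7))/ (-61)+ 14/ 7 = 5168/ 2867 - sqrt(74930870)/ 22631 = 1.42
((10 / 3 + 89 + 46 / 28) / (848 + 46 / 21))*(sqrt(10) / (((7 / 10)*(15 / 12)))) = 0.40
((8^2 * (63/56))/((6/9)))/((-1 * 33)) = -36/11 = -3.27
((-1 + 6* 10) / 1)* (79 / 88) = 4661 / 88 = 52.97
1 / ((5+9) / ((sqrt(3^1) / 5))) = sqrt(3) / 70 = 0.02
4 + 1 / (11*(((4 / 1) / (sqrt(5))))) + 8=sqrt(5) / 44 + 12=12.05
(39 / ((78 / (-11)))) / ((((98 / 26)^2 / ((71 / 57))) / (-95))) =659945 / 14406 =45.81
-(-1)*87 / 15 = 29 / 5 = 5.80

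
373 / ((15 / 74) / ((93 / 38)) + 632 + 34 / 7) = 2994817 / 5113991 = 0.59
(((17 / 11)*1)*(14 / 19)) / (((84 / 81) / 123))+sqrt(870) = sqrt(870)+56457 / 418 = 164.56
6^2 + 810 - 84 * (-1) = 930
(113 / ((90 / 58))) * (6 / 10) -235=-14348 / 75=-191.31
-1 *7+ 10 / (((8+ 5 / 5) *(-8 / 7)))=-287 / 36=-7.97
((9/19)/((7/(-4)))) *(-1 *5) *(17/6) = 3.83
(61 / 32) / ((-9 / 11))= -671 / 288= -2.33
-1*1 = -1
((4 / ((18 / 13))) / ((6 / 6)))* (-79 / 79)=-26 / 9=-2.89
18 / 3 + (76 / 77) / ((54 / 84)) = 746 / 99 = 7.54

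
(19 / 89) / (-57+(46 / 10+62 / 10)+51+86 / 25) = 475 / 18334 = 0.03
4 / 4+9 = 10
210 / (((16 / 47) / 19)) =93765 / 8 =11720.62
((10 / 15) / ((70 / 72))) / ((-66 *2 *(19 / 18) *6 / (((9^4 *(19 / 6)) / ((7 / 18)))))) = -118098 / 2695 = -43.82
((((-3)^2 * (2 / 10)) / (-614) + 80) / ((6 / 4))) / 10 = 245591 / 46050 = 5.33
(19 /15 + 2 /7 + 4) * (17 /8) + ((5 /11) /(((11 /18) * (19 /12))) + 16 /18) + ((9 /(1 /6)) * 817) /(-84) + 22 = -2839134373 /5793480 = -490.06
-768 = -768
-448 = -448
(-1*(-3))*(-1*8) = -24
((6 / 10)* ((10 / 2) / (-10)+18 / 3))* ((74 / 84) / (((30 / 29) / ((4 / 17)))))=11803 / 17850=0.66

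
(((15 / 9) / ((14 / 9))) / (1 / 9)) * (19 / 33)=5.55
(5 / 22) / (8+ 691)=5 / 15378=0.00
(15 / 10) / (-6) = -0.25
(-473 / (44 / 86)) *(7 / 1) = -12943 / 2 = -6471.50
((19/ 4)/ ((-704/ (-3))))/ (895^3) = 57/ 2018839328000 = 0.00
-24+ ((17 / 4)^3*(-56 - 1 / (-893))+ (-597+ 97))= -275632039 / 57152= -4822.79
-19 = -19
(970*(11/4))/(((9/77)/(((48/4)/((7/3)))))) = 117370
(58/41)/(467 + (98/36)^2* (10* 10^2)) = 4698/26161157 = 0.00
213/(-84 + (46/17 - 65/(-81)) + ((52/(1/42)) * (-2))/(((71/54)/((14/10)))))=-104121855/2312917343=-0.05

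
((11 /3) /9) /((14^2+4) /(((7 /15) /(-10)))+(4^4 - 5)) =-77 /762561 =-0.00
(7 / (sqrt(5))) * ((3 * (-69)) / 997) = -1449 * sqrt(5) / 4985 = -0.65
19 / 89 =0.21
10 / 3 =3.33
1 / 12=0.08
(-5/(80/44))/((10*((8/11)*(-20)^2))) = -121/128000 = -0.00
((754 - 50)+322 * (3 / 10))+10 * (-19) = 3053 / 5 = 610.60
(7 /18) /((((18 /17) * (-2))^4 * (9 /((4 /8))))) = 584647 /544195584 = 0.00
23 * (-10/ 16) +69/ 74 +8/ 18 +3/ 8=-8407/ 666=-12.62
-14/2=-7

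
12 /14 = 6 /7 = 0.86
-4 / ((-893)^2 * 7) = -4 / 5582143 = -0.00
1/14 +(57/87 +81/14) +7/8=7.39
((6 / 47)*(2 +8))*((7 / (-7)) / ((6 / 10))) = -100 / 47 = -2.13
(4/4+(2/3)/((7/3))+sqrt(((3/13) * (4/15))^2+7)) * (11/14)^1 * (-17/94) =-187 * sqrt(29591)/85540 - 1683/9212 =-0.56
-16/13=-1.23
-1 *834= -834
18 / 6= 3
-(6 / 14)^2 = -9 / 49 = -0.18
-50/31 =-1.61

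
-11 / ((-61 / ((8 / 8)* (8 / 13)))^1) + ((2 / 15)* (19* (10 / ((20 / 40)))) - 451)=-952129 / 2379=-400.22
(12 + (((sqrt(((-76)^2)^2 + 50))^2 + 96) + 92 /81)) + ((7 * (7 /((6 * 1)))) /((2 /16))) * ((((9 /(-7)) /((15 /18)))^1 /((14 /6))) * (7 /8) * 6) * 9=33360293.94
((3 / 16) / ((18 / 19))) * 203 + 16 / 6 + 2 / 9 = 12403 / 288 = 43.07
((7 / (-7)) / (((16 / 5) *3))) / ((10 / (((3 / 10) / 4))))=-1 / 1280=-0.00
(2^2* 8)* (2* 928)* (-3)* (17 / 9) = -1009664 / 3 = -336554.67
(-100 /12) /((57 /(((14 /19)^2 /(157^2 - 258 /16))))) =-39200 /12164896053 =-0.00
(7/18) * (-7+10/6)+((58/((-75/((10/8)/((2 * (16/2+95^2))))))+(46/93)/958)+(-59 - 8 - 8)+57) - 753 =-18664766945263/24143583060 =-773.07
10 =10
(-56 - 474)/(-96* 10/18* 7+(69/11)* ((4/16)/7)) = 489720/344753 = 1.42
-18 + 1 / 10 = -17.90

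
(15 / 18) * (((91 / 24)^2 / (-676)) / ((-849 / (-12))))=-245 / 978048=-0.00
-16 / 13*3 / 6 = -8 / 13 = -0.62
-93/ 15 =-31/ 5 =-6.20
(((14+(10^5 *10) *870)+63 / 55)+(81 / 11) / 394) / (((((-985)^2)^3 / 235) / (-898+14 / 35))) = -180761608350683916 / 899608631007688515625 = -0.00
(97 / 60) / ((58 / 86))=2.40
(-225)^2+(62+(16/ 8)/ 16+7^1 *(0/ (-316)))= 405497/ 8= 50687.12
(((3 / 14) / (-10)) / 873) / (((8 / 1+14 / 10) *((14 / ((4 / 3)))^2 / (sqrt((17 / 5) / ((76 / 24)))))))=-sqrt(9690) / 4010985405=-0.00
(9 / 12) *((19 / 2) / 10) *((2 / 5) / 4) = 57 / 800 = 0.07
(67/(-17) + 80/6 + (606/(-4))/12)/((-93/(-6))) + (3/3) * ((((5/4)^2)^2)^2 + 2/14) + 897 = 654857745883/725286912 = 902.89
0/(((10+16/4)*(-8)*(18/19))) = 0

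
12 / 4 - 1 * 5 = -2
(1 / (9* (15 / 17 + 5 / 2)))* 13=442 / 1035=0.43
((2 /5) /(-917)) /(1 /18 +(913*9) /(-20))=72 /67805731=0.00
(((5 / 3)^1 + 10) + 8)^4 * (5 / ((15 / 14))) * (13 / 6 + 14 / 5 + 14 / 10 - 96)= -228085086103 / 3645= -62574783.57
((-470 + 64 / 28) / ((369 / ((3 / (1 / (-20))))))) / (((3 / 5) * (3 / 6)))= 654800 / 2583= 253.50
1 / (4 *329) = 1 / 1316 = 0.00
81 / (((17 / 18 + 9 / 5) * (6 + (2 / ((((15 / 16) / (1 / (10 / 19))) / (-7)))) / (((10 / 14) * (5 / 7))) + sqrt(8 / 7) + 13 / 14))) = -244548453712500 / 403184337364783-1435218750000 * sqrt(14) / 403184337364783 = -0.62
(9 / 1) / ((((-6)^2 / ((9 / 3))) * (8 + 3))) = 3 / 44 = 0.07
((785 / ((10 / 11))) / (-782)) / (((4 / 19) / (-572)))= 4692259 / 1564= 3000.17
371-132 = 239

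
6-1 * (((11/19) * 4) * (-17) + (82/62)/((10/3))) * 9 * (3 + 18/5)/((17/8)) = 274199034/250325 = 1095.37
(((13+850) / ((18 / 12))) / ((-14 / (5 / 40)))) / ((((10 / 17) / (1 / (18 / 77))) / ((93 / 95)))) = -5002811 / 136800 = -36.57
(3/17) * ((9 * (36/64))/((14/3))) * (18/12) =0.29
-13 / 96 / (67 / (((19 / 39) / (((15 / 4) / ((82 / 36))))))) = -779 / 1302480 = -0.00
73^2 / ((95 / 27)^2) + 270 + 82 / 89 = 563361649 / 803225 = 701.37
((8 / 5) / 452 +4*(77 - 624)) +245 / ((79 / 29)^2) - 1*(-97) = -7256783108 / 3526165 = -2057.98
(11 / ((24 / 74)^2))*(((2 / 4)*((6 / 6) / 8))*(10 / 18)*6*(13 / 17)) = 978835 / 58752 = 16.66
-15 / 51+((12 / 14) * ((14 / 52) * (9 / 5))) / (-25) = -8584 / 27625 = -0.31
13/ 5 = 2.60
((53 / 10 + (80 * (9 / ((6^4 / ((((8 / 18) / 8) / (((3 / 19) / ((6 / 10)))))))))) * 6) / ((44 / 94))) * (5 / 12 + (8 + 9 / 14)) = 57978307 / 498960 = 116.20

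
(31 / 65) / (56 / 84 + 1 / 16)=1488 / 2275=0.65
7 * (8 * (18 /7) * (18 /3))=864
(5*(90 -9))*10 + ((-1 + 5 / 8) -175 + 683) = 36461 / 8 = 4557.62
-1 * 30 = -30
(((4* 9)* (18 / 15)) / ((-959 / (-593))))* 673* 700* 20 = 34481289600 / 137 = 251688245.26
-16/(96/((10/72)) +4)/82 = -10/35629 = -0.00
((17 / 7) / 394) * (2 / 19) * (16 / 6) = 136 / 78603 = 0.00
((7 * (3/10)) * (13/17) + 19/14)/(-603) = -1763/358785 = -0.00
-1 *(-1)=1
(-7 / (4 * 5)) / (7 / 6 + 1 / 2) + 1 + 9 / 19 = 2401 / 1900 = 1.26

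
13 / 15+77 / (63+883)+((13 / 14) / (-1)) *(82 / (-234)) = 17249 / 13545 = 1.27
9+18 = 27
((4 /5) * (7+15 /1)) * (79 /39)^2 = 549208 /7605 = 72.22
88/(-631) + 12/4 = 1805/631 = 2.86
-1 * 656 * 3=-1968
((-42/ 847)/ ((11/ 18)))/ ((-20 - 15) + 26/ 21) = 2268/ 943679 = 0.00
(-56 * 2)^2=12544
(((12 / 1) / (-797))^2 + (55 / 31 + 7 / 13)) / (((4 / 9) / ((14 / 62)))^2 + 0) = 0.60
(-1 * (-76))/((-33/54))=-1368/11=-124.36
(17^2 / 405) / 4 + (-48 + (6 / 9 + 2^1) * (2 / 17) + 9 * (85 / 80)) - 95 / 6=-5924263 / 110160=-53.78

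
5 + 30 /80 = 43 /8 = 5.38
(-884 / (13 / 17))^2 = 1336336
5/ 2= 2.50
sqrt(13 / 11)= sqrt(143) / 11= 1.09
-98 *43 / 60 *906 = -63631.40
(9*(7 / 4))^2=3969 / 16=248.06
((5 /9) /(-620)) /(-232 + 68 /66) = 0.00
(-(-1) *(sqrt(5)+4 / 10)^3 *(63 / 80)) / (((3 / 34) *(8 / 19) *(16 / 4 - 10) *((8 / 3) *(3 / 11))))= -3407327 *sqrt(5) / 128000 - 9426109 / 320000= -88.98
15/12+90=365/4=91.25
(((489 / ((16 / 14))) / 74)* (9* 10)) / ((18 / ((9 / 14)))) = 22005 / 1184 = 18.59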